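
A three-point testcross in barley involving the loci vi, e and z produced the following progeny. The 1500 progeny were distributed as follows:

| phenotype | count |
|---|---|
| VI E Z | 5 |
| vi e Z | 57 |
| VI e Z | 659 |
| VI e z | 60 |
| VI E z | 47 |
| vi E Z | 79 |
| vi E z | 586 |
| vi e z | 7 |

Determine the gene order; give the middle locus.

The two most frequent reciprocal classes, VI e Z and vi E z, are the parental types, so the F1 was VI e Z / vi E z.
The two rarest classes, VI E Z and vi e z, are the double crossovers. Comparing them with the parentals, only the e allele has switched, so e is the middle locus and the order is vi – e – z.

e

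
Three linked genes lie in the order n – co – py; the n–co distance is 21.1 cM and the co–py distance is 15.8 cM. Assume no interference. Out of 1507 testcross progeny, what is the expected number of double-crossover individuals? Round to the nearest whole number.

50

Map distances give recombination frequencies of 0.211 and 0.158 for the two intervals.
With no interference, expected double-crossover frequency = 0.211 × 0.158 = 0.03334.
Expected number = 0.03334 × 1507 = 50.24 ≈ 50.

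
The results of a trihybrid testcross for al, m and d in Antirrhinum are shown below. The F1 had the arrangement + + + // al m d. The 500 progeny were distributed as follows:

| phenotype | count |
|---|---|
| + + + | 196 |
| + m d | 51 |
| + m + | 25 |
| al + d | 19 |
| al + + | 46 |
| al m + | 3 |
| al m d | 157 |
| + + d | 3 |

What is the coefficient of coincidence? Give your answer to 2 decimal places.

The two rarest classes, + + d and al m +, are the double crossovers. Comparing them with the parentals, only the d allele has switched, so d is the middle locus and the order is al – d – m.
al–d: (97 + 6)/500 = 0.2060; d–m: (44 + 6)/500 = 0.1000.
Expected DCO frequency = 0.2060 × 0.1000 ≈ 0.02060; observed = 6/500 ≈ 0.01200.
Coefficient of coincidence = 0.01200/0.02060 ≈ 0.58.

0.58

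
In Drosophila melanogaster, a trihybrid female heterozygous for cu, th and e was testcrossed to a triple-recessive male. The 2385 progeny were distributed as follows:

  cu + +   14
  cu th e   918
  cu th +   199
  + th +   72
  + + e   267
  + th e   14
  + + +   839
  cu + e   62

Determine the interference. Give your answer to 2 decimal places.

0.17

The two most frequent reciprocal classes, cu th e and + + +, are the parental types, so the F1 was cu th e / + + +.
The two rarest classes, + th e and cu + +, are the double crossovers. Comparing them with the parentals, only the cu allele has switched, so cu is the middle locus and the order is th – cu – e.
th–cu: (134 + 28)/2385 = 0.0679; cu–e: (466 + 28)/2385 = 0.2071.
Expected DCO frequency = 0.0679 × 0.2071 ≈ 0.01406; observed = 28/2385 ≈ 0.01174.
Coefficient of coincidence = 0.01174/0.01406 ≈ 0.83; interference = 1 − 0.83 = 0.17.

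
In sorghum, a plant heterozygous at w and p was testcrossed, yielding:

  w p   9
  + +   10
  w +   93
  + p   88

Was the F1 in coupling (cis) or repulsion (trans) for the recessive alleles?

trans

The two most frequent classes are + p (88) and w + (93); these are the parental (non-recombinant) types.
So the F1 carried + p on one chromosome and w + on the other — the recessive alleles are on opposite chromosomes (trans / repulsion).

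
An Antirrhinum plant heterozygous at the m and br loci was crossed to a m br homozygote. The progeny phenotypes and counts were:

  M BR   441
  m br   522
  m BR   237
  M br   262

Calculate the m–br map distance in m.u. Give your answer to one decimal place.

34.1 m.u.

The two most frequent classes, M BR (441) and m br (522), are the parental types, so the F1 was M BR / m br.
The recombinant classes are M br and m BR: 262 + 237 = 499.
Recombination frequency = 499/1462 = 0.3413 ≈ 34.1%, i.e. 34.1 m.u.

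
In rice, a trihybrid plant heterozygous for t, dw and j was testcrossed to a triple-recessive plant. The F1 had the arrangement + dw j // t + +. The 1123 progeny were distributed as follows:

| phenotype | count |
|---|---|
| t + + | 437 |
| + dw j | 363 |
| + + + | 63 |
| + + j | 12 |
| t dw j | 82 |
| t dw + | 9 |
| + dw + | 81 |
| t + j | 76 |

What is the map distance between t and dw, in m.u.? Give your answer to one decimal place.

14.8 m.u.

The two rarest classes, + + j and t dw +, are the double crossovers. Comparing them with the parentals, only the dw allele has switched, so dw is the middle locus and the order is j – dw – t.
Crossovers in the dw–t interval produce the single-crossover classes t dw j and + + + (82 + 63 = 145) plus the double crossovers (21).
RF(dw–t) = (145 + 21) / 1123 = 166/1123 = 0.1478 → 14.8 m.u.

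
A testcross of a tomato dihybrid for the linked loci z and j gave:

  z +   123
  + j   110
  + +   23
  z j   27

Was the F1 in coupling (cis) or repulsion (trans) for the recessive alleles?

trans

The two most frequent classes are + j (110) and z + (123); these are the parental (non-recombinant) types.
So the F1 carried + j on one chromosome and z + on the other — the recessive alleles are on opposite chromosomes (trans / repulsion).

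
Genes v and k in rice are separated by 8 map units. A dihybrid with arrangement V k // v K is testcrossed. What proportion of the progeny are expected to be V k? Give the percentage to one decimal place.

A map distance of 8 map units corresponds to a recombination frequency of 0.080.
The F1 is V k / v K, so V k is a parental gamete class with expected frequency (1 − r)/2 = 0.920/2 = 0.4600.
That is 0.4600 = 46.0% of the progeny.

46.0%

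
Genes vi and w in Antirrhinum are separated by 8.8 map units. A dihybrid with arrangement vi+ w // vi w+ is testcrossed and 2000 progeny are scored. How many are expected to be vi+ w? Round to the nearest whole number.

A map distance of 8.8 map units corresponds to a recombination frequency of 0.088.
The F1 is vi+ w / vi w+, so vi+ w is a parental gamete class with expected frequency (1 − r)/2 = 0.912/2 = 0.4560.
Expected number = 0.4560 × 2000 = 912.00 ≈ 912.

912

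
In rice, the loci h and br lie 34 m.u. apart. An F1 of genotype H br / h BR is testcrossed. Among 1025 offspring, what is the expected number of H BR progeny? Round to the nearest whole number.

A map distance of 34 m.u. corresponds to a recombination frequency of 0.340.
The F1 is H br / h BR, so H BR is a recombinant gamete class with expected frequency r/2 = 0.340/2 = 0.1700.
Expected number = 0.1700 × 1025 = 174.25 ≈ 174.

174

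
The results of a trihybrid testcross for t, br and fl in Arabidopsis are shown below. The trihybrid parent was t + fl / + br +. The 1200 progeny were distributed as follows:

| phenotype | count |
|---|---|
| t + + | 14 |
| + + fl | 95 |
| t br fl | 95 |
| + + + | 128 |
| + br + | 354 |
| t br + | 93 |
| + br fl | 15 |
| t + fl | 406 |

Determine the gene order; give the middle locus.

The two rarest classes, t + + and + br fl, are the double crossovers. Comparing them with the parentals, only the fl allele has switched, so fl is the middle locus and the order is t – fl – br.

fl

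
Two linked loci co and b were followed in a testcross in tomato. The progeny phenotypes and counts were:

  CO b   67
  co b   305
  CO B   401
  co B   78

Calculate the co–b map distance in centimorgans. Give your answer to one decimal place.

The two most frequent classes, CO B (401) and co b (305), are the parental types, so the F1 was CO B / co b.
The recombinant classes are CO b and co B: 67 + 78 = 145.
Recombination frequency = 145/851 = 0.1704 ≈ 17.0%, i.e. 17.0 centimorgans.

17.0 centimorgans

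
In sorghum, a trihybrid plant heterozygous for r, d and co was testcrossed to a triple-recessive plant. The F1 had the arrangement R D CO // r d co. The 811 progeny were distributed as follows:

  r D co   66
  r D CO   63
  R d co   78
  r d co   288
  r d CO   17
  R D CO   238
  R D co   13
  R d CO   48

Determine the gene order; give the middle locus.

co

The two rarest classes, R D co and r d CO, are the double crossovers. Comparing them with the parentals, only the co allele has switched, so co is the middle locus and the order is r – co – d.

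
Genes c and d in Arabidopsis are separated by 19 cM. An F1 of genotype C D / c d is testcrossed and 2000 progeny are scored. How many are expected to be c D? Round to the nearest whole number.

A map distance of 19 cM corresponds to a recombination frequency of 0.190.
The F1 is C D / c d, so c D is a recombinant gamete class with expected frequency r/2 = 0.190/2 = 0.0950.
Expected number = 0.0950 × 2000 = 190.00 ≈ 190.

190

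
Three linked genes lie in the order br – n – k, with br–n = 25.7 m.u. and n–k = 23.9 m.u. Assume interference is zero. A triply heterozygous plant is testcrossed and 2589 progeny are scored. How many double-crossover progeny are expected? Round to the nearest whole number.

Map distances give recombination frequencies of 0.257 and 0.239 for the two intervals.
With no interference, expected double-crossover frequency = 0.257 × 0.239 = 0.06142.
Expected number = 0.06142 × 2589 = 159.02 ≈ 159.

159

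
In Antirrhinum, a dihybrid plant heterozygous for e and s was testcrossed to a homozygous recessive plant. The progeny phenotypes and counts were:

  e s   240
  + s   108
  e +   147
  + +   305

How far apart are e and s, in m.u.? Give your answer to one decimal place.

The two most frequent classes, + + (305) and e s (240), are the parental types, so the F1 was + + / e s.
The recombinant classes are + s and e +: 108 + 147 = 255.
Recombination frequency = 255/800 = 0.3187 ≈ 31.9%, i.e. 31.9 m.u.

31.9 m.u.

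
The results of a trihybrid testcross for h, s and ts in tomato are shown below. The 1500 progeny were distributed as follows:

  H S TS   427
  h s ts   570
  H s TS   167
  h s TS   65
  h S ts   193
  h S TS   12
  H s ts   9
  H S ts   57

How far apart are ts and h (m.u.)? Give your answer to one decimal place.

9.5 m.u.

The two most frequent reciprocal classes, h s ts and H S TS, are the parental types, so the F1 was h s ts / H S TS.
The two rarest classes, H s ts and h S TS, are the double crossovers. Comparing them with the parentals, only the h allele has switched, so h is the middle locus and the order is s – h – ts.
Crossovers in the h–ts interval produce the single-crossover classes h s TS and H S ts (65 + 57 = 122) plus the double crossovers (21).
RF(h–ts) = (122 + 21) / 1500 = 143/1500 = 0.0953 → 9.5 m.u.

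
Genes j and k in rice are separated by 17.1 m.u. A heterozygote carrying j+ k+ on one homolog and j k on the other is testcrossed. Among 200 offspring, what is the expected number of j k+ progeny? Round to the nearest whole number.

A map distance of 17.1 m.u. corresponds to a recombination frequency of 0.171.
The F1 is j+ k+ / j k, so j k+ is a recombinant gamete class with expected frequency r/2 = 0.171/2 = 0.0855.
Expected number = 0.0855 × 200 = 17.10 ≈ 17.

17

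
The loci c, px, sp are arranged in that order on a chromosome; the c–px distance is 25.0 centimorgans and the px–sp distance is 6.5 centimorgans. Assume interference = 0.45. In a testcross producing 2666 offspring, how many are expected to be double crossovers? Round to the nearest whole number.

24

Map distances give recombination frequencies of 0.250 and 0.065 for the two intervals.
With interference 0.45 (so coincidence = 0.55), expected double-crossover frequency = 0.250 × 0.065 × 0.55 = 0.00894.
Expected number = 0.00894 × 2666 = 23.83 ≈ 24.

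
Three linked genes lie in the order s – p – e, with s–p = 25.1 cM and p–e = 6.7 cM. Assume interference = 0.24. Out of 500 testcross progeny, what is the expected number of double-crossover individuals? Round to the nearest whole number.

6

Map distances give recombination frequencies of 0.251 and 0.067 for the two intervals.
With interference 0.24 (so coincidence = 0.76), expected double-crossover frequency = 0.251 × 0.067 × 0.76 = 0.01278.
Expected number = 0.01278 × 500 = 6.39 ≈ 6.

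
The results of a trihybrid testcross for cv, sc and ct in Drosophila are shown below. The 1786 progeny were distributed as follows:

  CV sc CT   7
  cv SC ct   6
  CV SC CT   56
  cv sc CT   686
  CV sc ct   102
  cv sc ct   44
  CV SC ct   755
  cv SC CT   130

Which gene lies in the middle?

The two most frequent reciprocal classes, cv sc CT and CV SC ct, are the parental types, so the F1 was cv sc CT / CV SC ct.
The two rarest classes, CV sc CT and cv SC ct, are the double crossovers. Comparing them with the parentals, only the cv allele has switched, so cv is the middle locus and the order is sc – cv – ct.

cv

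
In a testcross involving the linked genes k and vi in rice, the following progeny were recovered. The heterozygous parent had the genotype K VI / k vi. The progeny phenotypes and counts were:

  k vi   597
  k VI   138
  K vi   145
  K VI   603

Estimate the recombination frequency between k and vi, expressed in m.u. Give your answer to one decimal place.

The recombinant classes are K vi and k VI: 145 + 138 = 283.
Recombination frequency = 283/1483 = 0.1908 ≈ 19.1%, i.e. 19.1 m.u.

19.1 m.u.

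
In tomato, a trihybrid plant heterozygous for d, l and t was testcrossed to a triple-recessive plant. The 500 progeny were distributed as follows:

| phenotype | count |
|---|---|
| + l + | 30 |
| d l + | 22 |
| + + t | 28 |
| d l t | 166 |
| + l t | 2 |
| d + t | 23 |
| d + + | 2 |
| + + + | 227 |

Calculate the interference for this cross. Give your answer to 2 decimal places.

0.35

The two most frequent reciprocal classes, d l t and + + +, are the parental types, so the F1 was d l t / + + +.
The two rarest classes, + l t and d + +, are the double crossovers. Comparing them with the parentals, only the d allele has switched, so d is the middle locus and the order is l – d – t.
l–d: (53 + 4)/500 = 0.1140; d–t: (50 + 4)/500 = 0.1080.
Expected DCO frequency = 0.1140 × 0.1080 ≈ 0.01231; observed = 4/500 ≈ 0.00800.
Coefficient of coincidence = 0.00800/0.01231 ≈ 0.65; interference = 1 − 0.65 = 0.35.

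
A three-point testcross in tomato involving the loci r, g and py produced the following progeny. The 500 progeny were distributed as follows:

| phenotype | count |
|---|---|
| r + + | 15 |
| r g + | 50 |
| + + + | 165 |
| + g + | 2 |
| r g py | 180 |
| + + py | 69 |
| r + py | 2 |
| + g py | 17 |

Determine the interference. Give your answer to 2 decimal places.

The two most frequent reciprocal classes, + + + and r g py, are the parental types, so the F1 was + + + / r g py.
The two rarest classes, + g + and r + py, are the double crossovers. Comparing them with the parentals, only the g allele has switched, so g is the middle locus and the order is r – g – py.
r–g: (32 + 4)/500 = 0.0720; g–py: (119 + 4)/500 = 0.2460.
Expected DCO frequency = 0.0720 × 0.2460 ≈ 0.01771; observed = 4/500 ≈ 0.00800.
Coefficient of coincidence = 0.00800/0.01771 ≈ 0.45; interference = 1 − 0.45 = 0.55.

0.55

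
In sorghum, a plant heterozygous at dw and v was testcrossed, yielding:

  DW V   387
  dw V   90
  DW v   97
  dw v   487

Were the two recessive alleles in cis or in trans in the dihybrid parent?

cis

The two most frequent classes are DW V (387) and dw v (487); these are the parental (non-recombinant) types.
So the F1 carried DW V on one chromosome and dw v on the other — the recessive alleles are on the same chromosome (cis / coupling).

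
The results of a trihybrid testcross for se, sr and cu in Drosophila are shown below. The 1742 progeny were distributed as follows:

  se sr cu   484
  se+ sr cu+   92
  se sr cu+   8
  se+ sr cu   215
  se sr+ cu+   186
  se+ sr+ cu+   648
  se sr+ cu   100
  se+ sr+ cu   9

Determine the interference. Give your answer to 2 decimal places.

The two most frequent reciprocal classes, se sr cu and se+ sr+ cu+, are the parental types, so the F1 was se sr cu / se+ sr+ cu+.
The two rarest classes, se sr cu+ and se+ sr+ cu, are the double crossovers. Comparing them with the parentals, only the cu allele has switched, so cu is the middle locus and the order is sr – cu – se.
sr–cu: (192 + 17)/1742 = 0.1200; cu–se: (401 + 17)/1742 = 0.2400.
Expected DCO frequency = 0.1200 × 0.2400 ≈ 0.02880; observed = 17/1742 ≈ 0.00976.
Coefficient of coincidence = 0.00976/0.02880 ≈ 0.34; interference = 1 − 0.34 = 0.66.

0.66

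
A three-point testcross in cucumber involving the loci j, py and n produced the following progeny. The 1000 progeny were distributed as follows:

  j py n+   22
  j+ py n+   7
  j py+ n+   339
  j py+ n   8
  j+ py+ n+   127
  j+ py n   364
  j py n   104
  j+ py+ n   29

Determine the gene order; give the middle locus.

The two most frequent reciprocal classes, j+ py n and j py+ n+, are the parental types, so the F1 was j+ py n / j py+ n+.
The two rarest classes, j+ py n+ and j py+ n, are the double crossovers. Comparing them with the parentals, only the n allele has switched, so n is the middle locus and the order is j – n – py.

n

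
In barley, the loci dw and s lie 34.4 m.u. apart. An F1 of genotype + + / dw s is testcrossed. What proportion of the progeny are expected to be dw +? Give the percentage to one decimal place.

A map distance of 34.4 m.u. corresponds to a recombination frequency of 0.344.
The F1 is + + / dw s, so dw + is a recombinant gamete class with expected frequency r/2 = 0.344/2 = 0.1720.
That is 0.1720 = 17.2% of the progeny.

17.2%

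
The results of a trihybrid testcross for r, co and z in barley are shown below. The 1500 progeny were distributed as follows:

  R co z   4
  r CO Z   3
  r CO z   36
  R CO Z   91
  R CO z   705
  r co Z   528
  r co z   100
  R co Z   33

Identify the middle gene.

The two most frequent reciprocal classes, R CO z and r co Z, are the parental types, so the F1 was R CO z / r co Z.
The two rarest classes, R co z and r CO Z, are the double crossovers. Comparing them with the parentals, only the co allele has switched, so co is the middle locus and the order is z – co – r.

co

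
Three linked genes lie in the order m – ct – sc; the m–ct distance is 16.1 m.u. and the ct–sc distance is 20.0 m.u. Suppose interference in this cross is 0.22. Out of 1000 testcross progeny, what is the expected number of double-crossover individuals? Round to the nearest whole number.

Map distances give recombination frequencies of 0.161 and 0.200 for the two intervals.
With interference 0.22 (so coincidence = 0.78), expected double-crossover frequency = 0.161 × 0.200 × 0.78 = 0.02512.
Expected number = 0.02512 × 1000 = 25.12 ≈ 25.

25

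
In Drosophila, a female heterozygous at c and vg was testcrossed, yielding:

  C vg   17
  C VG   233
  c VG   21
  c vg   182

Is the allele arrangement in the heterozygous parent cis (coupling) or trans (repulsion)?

The two most frequent classes are C VG (233) and c vg (182); these are the parental (non-recombinant) types.
So the F1 carried C VG on one chromosome and c vg on the other — the recessive alleles are on the same chromosome (cis / coupling).

cis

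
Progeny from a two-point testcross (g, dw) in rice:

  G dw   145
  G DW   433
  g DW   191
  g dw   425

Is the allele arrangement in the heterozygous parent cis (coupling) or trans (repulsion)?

cis

The two most frequent classes are G DW (433) and g dw (425); these are the parental (non-recombinant) types.
So the F1 carried G DW on one chromosome and g dw on the other — the recessive alleles are on the same chromosome (cis / coupling).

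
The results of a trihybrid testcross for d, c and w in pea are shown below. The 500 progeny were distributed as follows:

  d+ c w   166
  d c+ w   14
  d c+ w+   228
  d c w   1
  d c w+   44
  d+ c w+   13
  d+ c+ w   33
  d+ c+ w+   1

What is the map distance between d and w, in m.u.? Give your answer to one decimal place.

The two most frequent reciprocal classes, d+ c w and d c+ w+, are the parental types, so the F1 was d+ c w / d c+ w+.
The two rarest classes, d c w and d+ c+ w+, are the double crossovers. Comparing them with the parentals, only the d allele has switched, so d is the middle locus and the order is c – d – w.
Crossovers in the d–w interval produce the single-crossover classes d+ c w+ and d c+ w (13 + 14 = 27) plus the double crossovers (2).
RF(d–w) = (27 + 2) / 500 = 29/500 = 0.0580 → 5.8 m.u.

5.8 m.u.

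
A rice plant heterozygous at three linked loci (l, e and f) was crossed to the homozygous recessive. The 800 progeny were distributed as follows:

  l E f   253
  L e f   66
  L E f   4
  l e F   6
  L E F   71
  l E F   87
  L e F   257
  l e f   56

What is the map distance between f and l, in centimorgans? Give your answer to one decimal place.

20.4 centimorgans

The two most frequent reciprocal classes, l E f and L e F, are the parental types, so the F1 was l E f / L e F.
The two rarest classes, L E f and l e F, are the double crossovers. Comparing them with the parentals, only the l allele has switched, so l is the middle locus and the order is f – l – e.
Crossovers in the f–l interval produce the single-crossover classes l E F and L e f (87 + 66 = 153) plus the double crossovers (10).
RF(f–l) = (153 + 10) / 800 = 163/800 = 0.2037 → 20.4 centimorgans.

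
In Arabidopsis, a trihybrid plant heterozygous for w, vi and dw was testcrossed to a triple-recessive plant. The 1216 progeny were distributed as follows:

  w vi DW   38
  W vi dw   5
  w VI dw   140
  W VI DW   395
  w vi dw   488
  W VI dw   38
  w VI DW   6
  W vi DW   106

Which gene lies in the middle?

The two most frequent reciprocal classes, w vi dw and W VI DW, are the parental types, so the F1 was w vi dw / W VI DW.
The two rarest classes, W vi dw and w VI DW, are the double crossovers. Comparing them with the parentals, only the w allele has switched, so w is the middle locus and the order is vi – w – dw.

w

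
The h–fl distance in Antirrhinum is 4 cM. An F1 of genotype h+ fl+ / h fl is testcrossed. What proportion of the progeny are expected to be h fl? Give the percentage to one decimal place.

A map distance of 4 cM corresponds to a recombination frequency of 0.040.
The F1 is h+ fl+ / h fl, so h fl is a parental gamete class with expected frequency (1 − r)/2 = 0.960/2 = 0.4800.
That is 0.4800 = 48.0% of the progeny.

48.0%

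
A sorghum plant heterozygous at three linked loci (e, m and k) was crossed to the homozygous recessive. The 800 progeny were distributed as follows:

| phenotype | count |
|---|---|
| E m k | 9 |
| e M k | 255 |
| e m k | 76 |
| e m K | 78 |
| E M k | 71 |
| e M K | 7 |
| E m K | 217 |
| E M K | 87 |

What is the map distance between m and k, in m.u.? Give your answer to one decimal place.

The two most frequent reciprocal classes, E m K and e M k, are the parental types, so the F1 was E m K / e M k.
The two rarest classes, E m k and e M K, are the double crossovers. Comparing them with the parentals, only the k allele has switched, so k is the middle locus and the order is e – k – m.
Crossovers in the k–m interval produce the single-crossover classes E M K and e m k (87 + 76 = 163) plus the double crossovers (16).
RF(k–m) = (163 + 16) / 800 = 179/800 = 0.2238 → 22.4 m.u.

22.4 m.u.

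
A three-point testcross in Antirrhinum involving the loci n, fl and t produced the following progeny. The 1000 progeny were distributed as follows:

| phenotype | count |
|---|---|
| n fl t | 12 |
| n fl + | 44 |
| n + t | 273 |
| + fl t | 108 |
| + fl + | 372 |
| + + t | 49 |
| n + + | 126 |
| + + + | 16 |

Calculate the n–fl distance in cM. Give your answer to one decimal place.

The two most frequent reciprocal classes, n + t and + fl +, are the parental types, so the F1 was n + t / + fl +.
The two rarest classes, n fl t and + + +, are the double crossovers. Comparing them with the parentals, only the fl allele has switched, so fl is the middle locus and the order is n – fl – t.
Crossovers in the n–fl interval produce the single-crossover classes + + t and n fl + (49 + 44 = 93) plus the double crossovers (28).
RF(n–fl) = (93 + 28) / 1000 = 121/1000 = 0.1210 → 12.1 cM.

12.1 cM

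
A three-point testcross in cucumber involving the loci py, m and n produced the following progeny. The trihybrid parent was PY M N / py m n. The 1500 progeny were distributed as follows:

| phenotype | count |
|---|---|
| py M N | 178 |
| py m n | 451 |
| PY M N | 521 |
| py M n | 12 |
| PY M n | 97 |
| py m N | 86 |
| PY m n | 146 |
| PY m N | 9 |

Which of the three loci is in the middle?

The two rarest classes, PY m N and py M n, are the double crossovers. Comparing them with the parentals, only the m allele has switched, so m is the middle locus and the order is py – m – n.

m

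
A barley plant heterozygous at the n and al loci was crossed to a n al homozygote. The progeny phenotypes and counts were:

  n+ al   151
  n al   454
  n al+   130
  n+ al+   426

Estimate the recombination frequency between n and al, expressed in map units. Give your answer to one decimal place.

24.2 map units

The two most frequent classes, n+ al+ (426) and n al (454), are the parental types, so the F1 was n+ al+ / n al.
The recombinant classes are n+ al and n al+: 151 + 130 = 281.
Recombination frequency = 281/1161 = 0.2420 ≈ 24.2%, i.e. 24.2 map units.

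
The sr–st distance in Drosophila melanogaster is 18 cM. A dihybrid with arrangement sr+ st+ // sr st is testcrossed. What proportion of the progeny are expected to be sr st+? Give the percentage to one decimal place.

9.0%

A map distance of 18 cM corresponds to a recombination frequency of 0.180.
The F1 is sr+ st+ / sr st, so sr st+ is a recombinant gamete class with expected frequency r/2 = 0.180/2 = 0.0900.
That is 0.0900 = 9.0% of the progeny.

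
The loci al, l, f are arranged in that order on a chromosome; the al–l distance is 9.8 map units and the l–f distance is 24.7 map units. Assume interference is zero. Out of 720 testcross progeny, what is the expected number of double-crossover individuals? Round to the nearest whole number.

17

Map distances give recombination frequencies of 0.098 and 0.247 for the two intervals.
With no interference, expected double-crossover frequency = 0.098 × 0.247 = 0.02421.
Expected number = 0.02421 × 720 = 17.43 ≈ 17.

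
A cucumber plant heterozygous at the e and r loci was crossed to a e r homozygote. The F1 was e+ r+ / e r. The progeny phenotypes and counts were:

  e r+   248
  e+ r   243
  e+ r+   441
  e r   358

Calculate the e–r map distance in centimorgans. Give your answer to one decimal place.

The recombinant classes are e+ r and e r+: 243 + 248 = 491.
Recombination frequency = 491/1290 = 0.3806 ≈ 38.1%, i.e. 38.1 centimorgans.

38.1 centimorgans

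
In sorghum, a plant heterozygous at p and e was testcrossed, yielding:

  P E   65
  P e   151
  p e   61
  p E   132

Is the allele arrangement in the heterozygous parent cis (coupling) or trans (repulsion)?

The two most frequent classes are P e (151) and p E (132); these are the parental (non-recombinant) types.
So the F1 carried P e on one chromosome and p E on the other — the recessive alleles are on opposite chromosomes (trans / repulsion).

trans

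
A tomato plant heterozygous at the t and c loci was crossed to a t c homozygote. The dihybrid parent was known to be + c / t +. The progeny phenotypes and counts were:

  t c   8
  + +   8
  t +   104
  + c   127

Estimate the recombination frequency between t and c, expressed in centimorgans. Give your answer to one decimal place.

The recombinant classes are + + and t c: 8 + 8 = 16.
Recombination frequency = 16/247 = 0.0648 ≈ 6.5%, i.e. 6.5 centimorgans.

6.5 centimorgans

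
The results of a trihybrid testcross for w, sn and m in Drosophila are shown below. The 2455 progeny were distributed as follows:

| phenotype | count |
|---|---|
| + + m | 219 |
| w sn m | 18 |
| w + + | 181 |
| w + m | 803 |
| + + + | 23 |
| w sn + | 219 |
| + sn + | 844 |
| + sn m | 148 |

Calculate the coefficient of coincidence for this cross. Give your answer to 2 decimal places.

0.57

The two most frequent reciprocal classes, w + m and + sn +, are the parental types, so the F1 was w + m / + sn +.
The two rarest classes, w sn m and + + +, are the double crossovers. Comparing them with the parentals, only the sn allele has switched, so sn is the middle locus and the order is m – sn – w.
m–sn: (329 + 41)/2455 = 0.1507; sn–w: (438 + 41)/2455 = 0.1951.
Expected DCO frequency = 0.1507 × 0.1951 ≈ 0.02940; observed = 41/2455 ≈ 0.01670.
Coefficient of coincidence = 0.01670/0.02940 ≈ 0.57.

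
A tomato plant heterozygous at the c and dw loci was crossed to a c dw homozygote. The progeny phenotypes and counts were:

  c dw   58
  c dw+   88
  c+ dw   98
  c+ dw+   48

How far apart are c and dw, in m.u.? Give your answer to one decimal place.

36.3 m.u.

The two most frequent classes, c+ dw (98) and c dw+ (88), are the parental types, so the F1 was c+ dw / c dw+.
The recombinant classes are c+ dw+ and c dw: 48 + 58 = 106.
Recombination frequency = 106/292 = 0.3630 ≈ 36.3%, i.e. 36.3 m.u.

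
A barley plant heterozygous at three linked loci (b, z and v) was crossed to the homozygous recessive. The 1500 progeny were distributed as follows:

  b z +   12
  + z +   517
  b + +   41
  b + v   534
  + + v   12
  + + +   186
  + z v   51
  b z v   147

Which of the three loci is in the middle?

b

The two most frequent reciprocal classes, b + v and + z +, are the parental types, so the F1 was b + v / + z +.
The two rarest classes, + + v and b z +, are the double crossovers. Comparing them with the parentals, only the b allele has switched, so b is the middle locus and the order is v – b – z.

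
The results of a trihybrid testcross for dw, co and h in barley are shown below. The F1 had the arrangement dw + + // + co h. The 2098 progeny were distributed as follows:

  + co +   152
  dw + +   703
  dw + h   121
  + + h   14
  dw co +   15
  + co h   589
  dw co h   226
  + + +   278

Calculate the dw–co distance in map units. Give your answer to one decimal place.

The two rarest classes, dw co + and + + h, are the double crossovers. Comparing them with the parentals, only the co allele has switched, so co is the middle locus and the order is h – co – dw.
Crossovers in the co–dw interval produce the single-crossover classes + + + and dw co h (278 + 226 = 504) plus the double crossovers (29).
RF(co–dw) = (504 + 29) / 2098 = 533/2098 = 0.2541 → 25.4 map units.

25.4 map units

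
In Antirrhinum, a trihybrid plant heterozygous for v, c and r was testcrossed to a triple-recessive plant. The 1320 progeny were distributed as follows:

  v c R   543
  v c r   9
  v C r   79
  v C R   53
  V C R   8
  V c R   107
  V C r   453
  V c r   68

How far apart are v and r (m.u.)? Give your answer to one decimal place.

The two most frequent reciprocal classes, v c R and V C r, are the parental types, so the F1 was v c R / V C r.
The two rarest classes, v c r and V C R, are the double crossovers. Comparing them with the parentals, only the r allele has switched, so r is the middle locus and the order is v – r – c.
Crossovers in the v–r interval produce the single-crossover classes V c R and v C r (107 + 79 = 186) plus the double crossovers (17).
RF(v–r) = (186 + 17) / 1320 = 203/1320 = 0.1538 → 15.4 m.u.

15.4 m.u.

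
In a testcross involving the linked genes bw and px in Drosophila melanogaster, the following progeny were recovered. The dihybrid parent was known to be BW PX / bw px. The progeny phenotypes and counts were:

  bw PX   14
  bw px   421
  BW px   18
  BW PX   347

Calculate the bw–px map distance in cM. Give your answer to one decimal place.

The recombinant classes are BW px and bw PX: 18 + 14 = 32.
Recombination frequency = 32/800 = 0.0400 ≈ 4.0%, i.e. 4.0 cM.

4.0 cM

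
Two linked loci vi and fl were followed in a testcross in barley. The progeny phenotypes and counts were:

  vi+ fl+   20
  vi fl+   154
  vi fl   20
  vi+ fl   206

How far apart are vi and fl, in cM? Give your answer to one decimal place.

10.0 cM

The two most frequent classes, vi+ fl (206) and vi fl+ (154), are the parental types, so the F1 was vi+ fl / vi fl+.
The recombinant classes are vi+ fl+ and vi fl: 20 + 20 = 40.
Recombination frequency = 40/400 = 0.1000 ≈ 10.0%, i.e. 10.0 cM.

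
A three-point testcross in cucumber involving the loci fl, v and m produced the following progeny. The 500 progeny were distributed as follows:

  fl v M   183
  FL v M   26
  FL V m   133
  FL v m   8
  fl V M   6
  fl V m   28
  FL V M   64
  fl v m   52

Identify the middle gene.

v

The two most frequent reciprocal classes, FL V m and fl v M, are the parental types, so the F1 was FL V m / fl v M.
The two rarest classes, FL v m and fl V M, are the double crossovers. Comparing them with the parentals, only the v allele has switched, so v is the middle locus and the order is m – v – fl.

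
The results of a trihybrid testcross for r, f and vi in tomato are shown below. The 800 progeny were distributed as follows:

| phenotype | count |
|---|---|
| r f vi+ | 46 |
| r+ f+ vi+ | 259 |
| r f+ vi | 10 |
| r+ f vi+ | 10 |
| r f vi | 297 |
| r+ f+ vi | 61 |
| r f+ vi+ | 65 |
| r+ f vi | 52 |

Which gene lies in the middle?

f

The two most frequent reciprocal classes, r f vi and r+ f+ vi+, are the parental types, so the F1 was r f vi / r+ f+ vi+.
The two rarest classes, r f+ vi and r+ f vi+, are the double crossovers. Comparing them with the parentals, only the f allele has switched, so f is the middle locus and the order is r – f – vi.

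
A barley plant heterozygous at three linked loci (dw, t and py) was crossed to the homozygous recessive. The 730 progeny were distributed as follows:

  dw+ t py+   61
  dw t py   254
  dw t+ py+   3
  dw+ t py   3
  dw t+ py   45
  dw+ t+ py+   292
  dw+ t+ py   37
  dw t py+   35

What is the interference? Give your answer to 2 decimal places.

The two most frequent reciprocal classes, dw+ t+ py+ and dw t py, are the parental types, so the F1 was dw+ t+ py+ / dw t py.
The two rarest classes, dw t+ py+ and dw+ t py, are the double crossovers. Comparing them with the parentals, only the dw allele has switched, so dw is the middle locus and the order is t – dw – py.
t–dw: (106 + 6)/730 = 0.1534; dw–py: (72 + 6)/730 = 0.1068.
Expected DCO frequency = 0.1534 × 0.1068 ≈ 0.01638; observed = 6/730 ≈ 0.00822.
Coefficient of coincidence = 0.00822/0.01638 ≈ 0.50; interference = 1 − 0.50 = 0.50.

0.50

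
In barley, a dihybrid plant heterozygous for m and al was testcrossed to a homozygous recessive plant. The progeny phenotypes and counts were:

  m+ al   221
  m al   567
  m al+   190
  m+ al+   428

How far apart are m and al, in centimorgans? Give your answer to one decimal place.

The two most frequent classes, m+ al+ (428) and m al (567), are the parental types, so the F1 was m+ al+ / m al.
The recombinant classes are m+ al and m al+: 221 + 190 = 411.
Recombination frequency = 411/1406 = 0.2923 ≈ 29.2%, i.e. 29.2 centimorgans.

29.2 centimorgans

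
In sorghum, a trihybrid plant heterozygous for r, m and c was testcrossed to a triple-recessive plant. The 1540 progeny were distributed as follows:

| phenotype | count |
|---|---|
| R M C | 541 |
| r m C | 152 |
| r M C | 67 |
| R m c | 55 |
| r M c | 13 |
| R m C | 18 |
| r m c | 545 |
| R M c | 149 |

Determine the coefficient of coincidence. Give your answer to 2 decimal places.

The two most frequent reciprocal classes, R M C and r m c, are the parental types, so the F1 was R M C / r m c.
The two rarest classes, R m C and r M c, are the double crossovers. Comparing them with the parentals, only the m allele has switched, so m is the middle locus and the order is c – m – r.
c–m: (301 + 31)/1540 = 0.2156; m–r: (122 + 31)/1540 = 0.0994.
Expected DCO frequency = 0.2156 × 0.0994 ≈ 0.02143; observed = 31/1540 ≈ 0.02013.
Coefficient of coincidence = 0.02013/0.02143 ≈ 0.94.

0.94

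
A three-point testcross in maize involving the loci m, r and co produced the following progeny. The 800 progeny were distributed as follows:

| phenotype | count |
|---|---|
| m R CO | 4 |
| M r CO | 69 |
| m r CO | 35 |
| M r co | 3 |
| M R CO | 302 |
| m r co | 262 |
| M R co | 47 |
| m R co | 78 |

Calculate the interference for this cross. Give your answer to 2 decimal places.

0.59

The two most frequent reciprocal classes, m r co and M R CO, are the parental types, so the F1 was m r co / M R CO.
The two rarest classes, M r co and m R CO, are the double crossovers. Comparing them with the parentals, only the m allele has switched, so m is the middle locus and the order is r – m – co.
r–m: (147 + 7)/800 = 0.1925; m–co: (82 + 7)/800 = 0.1113.
Expected DCO frequency = 0.1925 × 0.1113 ≈ 0.02143; observed = 7/800 ≈ 0.00875.
Coefficient of coincidence = 0.00875/0.02143 ≈ 0.41; interference = 1 − 0.41 = 0.59.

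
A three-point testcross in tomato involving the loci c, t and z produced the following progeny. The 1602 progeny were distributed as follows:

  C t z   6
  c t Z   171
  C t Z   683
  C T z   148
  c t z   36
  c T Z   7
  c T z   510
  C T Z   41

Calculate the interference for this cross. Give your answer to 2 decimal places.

The two most frequent reciprocal classes, c T z and C t Z, are the parental types, so the F1 was c T z / C t Z.
The two rarest classes, c T Z and C t z, are the double crossovers. Comparing them with the parentals, only the z allele has switched, so z is the middle locus and the order is c – z – t.
c–z: (319 + 13)/1602 = 0.2072; z–t: (77 + 13)/1602 = 0.0562.
Expected DCO frequency = 0.2072 × 0.0562 ≈ 0.01164; observed = 13/1602 ≈ 0.00811.
Coefficient of coincidence = 0.00811/0.01164 ≈ 0.70; interference = 1 − 0.70 = 0.30.

0.30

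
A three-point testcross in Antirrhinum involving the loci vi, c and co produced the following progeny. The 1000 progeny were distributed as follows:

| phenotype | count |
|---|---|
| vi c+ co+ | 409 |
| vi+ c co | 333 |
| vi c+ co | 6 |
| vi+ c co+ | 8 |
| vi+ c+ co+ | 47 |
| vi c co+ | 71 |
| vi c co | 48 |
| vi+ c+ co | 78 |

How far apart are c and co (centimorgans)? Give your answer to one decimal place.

The two most frequent reciprocal classes, vi+ c co and vi c+ co+, are the parental types, so the F1 was vi+ c co / vi c+ co+.
The two rarest classes, vi+ c co+ and vi c+ co, are the double crossovers. Comparing them with the parentals, only the co allele has switched, so co is the middle locus and the order is c – co – vi.
Crossovers in the c–co interval produce the single-crossover classes vi+ c+ co and vi c co+ (78 + 71 = 149) plus the double crossovers (14).
RF(c–co) = (149 + 14) / 1000 = 163/1000 = 0.1630 → 16.3 centimorgans.

16.3 centimorgans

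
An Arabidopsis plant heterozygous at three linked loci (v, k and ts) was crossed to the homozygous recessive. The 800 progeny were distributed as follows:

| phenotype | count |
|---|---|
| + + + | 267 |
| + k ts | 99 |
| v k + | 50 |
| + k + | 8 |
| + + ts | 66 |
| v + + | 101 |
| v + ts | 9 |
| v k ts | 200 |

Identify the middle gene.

k

The two most frequent reciprocal classes, v k ts and + + +, are the parental types, so the F1 was v k ts / + + +.
The two rarest classes, v + ts and + k +, are the double crossovers. Comparing them with the parentals, only the k allele has switched, so k is the middle locus and the order is ts – k – v.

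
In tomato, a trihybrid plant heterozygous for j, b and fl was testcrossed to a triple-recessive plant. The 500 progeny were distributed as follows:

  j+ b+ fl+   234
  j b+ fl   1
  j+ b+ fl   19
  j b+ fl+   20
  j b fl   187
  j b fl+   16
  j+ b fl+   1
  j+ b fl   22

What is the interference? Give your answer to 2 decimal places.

0.39

The two most frequent reciprocal classes, j b fl and j+ b+ fl+, are the parental types, so the F1 was j b fl / j+ b+ fl+.
The two rarest classes, j b+ fl and j+ b fl+, are the double crossovers. Comparing them with the parentals, only the b allele has switched, so b is the middle locus and the order is fl – b – j.
fl–b: (35 + 2)/500 = 0.0740; b–j: (42 + 2)/500 = 0.0880.
Expected DCO frequency = 0.0740 × 0.0880 ≈ 0.00651; observed = 2/500 ≈ 0.00400.
Coefficient of coincidence = 0.00400/0.00651 ≈ 0.61; interference = 1 − 0.61 = 0.39.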